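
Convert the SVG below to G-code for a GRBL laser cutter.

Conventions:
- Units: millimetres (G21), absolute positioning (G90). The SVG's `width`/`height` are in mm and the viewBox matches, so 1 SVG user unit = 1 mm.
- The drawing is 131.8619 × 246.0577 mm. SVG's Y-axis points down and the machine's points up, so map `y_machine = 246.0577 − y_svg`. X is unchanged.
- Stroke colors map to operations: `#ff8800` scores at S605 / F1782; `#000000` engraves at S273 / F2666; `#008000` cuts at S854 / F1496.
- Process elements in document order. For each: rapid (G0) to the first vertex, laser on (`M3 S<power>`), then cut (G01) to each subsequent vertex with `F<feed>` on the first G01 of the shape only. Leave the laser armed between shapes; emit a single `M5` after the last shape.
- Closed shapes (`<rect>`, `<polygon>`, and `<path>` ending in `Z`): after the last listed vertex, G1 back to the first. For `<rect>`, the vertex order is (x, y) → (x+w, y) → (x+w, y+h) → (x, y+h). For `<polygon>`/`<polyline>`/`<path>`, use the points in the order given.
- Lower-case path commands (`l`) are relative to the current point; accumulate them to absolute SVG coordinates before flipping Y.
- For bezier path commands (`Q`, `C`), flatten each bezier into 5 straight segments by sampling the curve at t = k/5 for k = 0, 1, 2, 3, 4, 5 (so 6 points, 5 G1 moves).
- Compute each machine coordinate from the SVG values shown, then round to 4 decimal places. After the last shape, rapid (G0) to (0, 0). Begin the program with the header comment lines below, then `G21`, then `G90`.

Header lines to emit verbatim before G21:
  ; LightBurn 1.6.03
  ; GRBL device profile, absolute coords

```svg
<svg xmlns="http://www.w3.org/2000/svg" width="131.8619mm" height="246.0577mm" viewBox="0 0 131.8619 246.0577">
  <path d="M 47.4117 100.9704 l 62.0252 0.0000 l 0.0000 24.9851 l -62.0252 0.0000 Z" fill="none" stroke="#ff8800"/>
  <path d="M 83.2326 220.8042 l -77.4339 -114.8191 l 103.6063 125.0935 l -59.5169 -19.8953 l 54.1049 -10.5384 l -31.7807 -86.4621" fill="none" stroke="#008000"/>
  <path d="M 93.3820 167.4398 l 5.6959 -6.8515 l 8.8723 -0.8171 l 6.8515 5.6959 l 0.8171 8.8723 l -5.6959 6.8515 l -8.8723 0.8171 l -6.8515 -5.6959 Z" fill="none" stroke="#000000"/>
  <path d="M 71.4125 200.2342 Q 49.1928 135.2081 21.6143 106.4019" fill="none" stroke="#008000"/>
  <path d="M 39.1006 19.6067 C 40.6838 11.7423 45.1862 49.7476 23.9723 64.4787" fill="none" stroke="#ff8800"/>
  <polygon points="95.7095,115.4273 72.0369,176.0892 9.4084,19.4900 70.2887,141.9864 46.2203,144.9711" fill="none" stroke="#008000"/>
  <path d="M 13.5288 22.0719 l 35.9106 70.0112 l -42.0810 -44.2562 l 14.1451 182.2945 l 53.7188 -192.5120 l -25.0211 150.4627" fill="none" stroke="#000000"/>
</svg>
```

1 u = 1 mm; y_m = 246.0577 − y.

[1] `<path>` rectangle, #ff8800→score S605 F1782: (47.4117,145.0873) → (109.4369,145.0873) → (109.4369,120.1022) → (47.4117,120.1022) → (47.4117,145.0873) (closed)

[2] `<path>` open polyline, #008000→cut S854 F1496: (83.2326,25.2535) → (5.7987,140.0726) → (109.4050,14.9791) → (49.8881,34.8744) → (103.9930,45.4128) → (72.2123,131.8749)

[3] `<path>` regular polygon, #000000→engrave S273 F2666: (93.3820,78.6179) → (99.0779,85.4694) → (107.9502,86.2865) → (114.8017,80.5906) → (115.6188,71.7183) → (109.9229,64.8668) → (101.0506,64.0497) → (94.1991,69.7456) → (93.3820,78.6179) (closed)

[4] `<path>` quadratic bezier, #008000→cut S854 F1496: (71.4125,45.8235) → (62.3103,70.3851) → (52.7793,92.0492) → (42.8197,110.8157) → (32.4313,126.6845) → (21.6143,139.6558)

[5] `<path>` cubic bezier, #ff8800→score S605 F1782: (39.1006,226.4510) → (40.1717,226.2184) → (40.5690,218.2960) → (38.9178,206.0027) → (33.8438,192.6574) → (23.9723,181.5790)

[6] `<polygon>` closed polygon, #008000→cut S854 F1496: (95.7095,130.6304) → (72.0369,69.9685) → (9.4084,226.5677) → (70.2887,104.0713) → (46.2203,101.0866) → (95.7095,130.6304) (closed)

[7] `<path>` open polyline, #000000→engrave S273 F2666: (13.5288,223.9858) → (49.4394,153.9746) → (7.3584,198.2308) → (21.5035,15.9363) → (75.2223,208.4483) → (50.2012,57.9856)

; LightBurn 1.6.03
; GRBL device profile, absolute coords
G21
G90
G0 X47.4117 Y145.0873
M3 S605
G01 X109.4369 Y145.0873 F1782
G01 X109.4369 Y120.1022
G01 X47.4117 Y120.1022
G01 X47.4117 Y145.0873
G0 X83.2326 Y25.2535
M3 S854
G01 X5.7987 Y140.0726 F1496
G01 X109.4050 Y14.9791
G01 X49.8881 Y34.8744
G01 X103.9930 Y45.4128
G01 X72.2123 Y131.8749
G0 X93.3820 Y78.6179
M3 S273
G01 X99.0779 Y85.4694 F2666
G01 X107.9502 Y86.2865
G01 X114.8017 Y80.5906
G01 X115.6188 Y71.7183
G01 X109.9229 Y64.8668
G01 X101.0506 Y64.0497
G01 X94.1991 Y69.7456
G01 X93.3820 Y78.6179
G0 X71.4125 Y45.8235
M3 S854
G01 X62.3103 Y70.3851 F1496
G01 X52.7793 Y92.0492
G01 X42.8197 Y110.8157
G01 X32.4313 Y126.6845
G01 X21.6143 Y139.6558
G0 X39.1006 Y226.4510
M3 S605
G01 X40.1717 Y226.2184 F1782
G01 X40.5690 Y218.2960
G01 X38.9178 Y206.0027
G01 X33.8438 Y192.6574
G01 X23.9723 Y181.5790
G0 X95.7095 Y130.6304
M3 S854
G01 X72.0369 Y69.9685 F1496
G01 X9.4084 Y226.5677
G01 X70.2887 Y104.0713
G01 X46.2203 Y101.0866
G01 X95.7095 Y130.6304
G0 X13.5288 Y223.9858
M3 S273
G01 X49.4394 Y153.9746 F2666
G01 X7.3584 Y198.2308
G01 X21.5035 Y15.9363
G01 X75.2223 Y208.4483
G01 X50.2012 Y57.9856
M5
G0 X0.0000 Y0.0000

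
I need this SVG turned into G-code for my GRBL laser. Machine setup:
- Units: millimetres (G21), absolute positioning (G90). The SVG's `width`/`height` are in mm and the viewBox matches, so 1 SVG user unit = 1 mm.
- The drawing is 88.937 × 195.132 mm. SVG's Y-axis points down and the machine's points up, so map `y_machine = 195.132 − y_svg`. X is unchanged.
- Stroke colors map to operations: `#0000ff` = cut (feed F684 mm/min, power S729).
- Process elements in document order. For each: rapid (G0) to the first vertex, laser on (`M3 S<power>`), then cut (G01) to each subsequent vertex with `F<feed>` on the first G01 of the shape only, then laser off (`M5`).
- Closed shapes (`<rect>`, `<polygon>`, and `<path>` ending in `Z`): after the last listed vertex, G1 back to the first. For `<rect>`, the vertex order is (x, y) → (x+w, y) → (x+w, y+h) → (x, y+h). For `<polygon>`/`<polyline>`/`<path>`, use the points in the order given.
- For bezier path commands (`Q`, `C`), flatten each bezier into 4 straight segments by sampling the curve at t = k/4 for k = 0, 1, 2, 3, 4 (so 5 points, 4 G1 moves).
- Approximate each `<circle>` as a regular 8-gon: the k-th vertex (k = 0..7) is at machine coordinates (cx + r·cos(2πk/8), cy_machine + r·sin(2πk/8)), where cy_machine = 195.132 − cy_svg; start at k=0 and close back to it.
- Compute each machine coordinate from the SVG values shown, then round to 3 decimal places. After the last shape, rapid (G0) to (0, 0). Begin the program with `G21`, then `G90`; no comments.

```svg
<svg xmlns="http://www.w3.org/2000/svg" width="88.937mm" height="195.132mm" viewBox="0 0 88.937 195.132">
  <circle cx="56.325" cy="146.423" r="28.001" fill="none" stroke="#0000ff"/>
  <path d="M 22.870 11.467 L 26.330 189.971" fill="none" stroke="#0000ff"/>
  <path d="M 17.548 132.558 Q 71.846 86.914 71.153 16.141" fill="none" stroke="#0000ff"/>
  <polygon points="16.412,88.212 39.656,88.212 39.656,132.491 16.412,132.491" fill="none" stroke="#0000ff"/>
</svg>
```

G21
G90
G0 X84.326 Y48.709
M3 S729
G01 X76.125 Y68.509 F684
G01 X56.325 Y76.710
G01 X36.525 Y68.509
G01 X28.324 Y48.709
G01 X36.525 Y28.909
G01 X56.325 Y20.708
G01 X76.125 Y28.909
G01 X84.326 Y48.709
M5
G0 X22.870 Y183.665
M3 S729
G01 X26.330 Y5.161 F684
M5
G0 X17.548 Y62.574
M3 S729
G01 X41.260 Y86.967 F684
G01 X58.098 Y114.500
G01 X68.063 Y145.175
G01 X71.153 Y178.991
M5
G0 X16.412 Y106.920
M3 S729
G01 X39.656 Y106.920 F684
G01 X39.656 Y62.641
G01 X16.412 Y62.641
G01 X16.412 Y106.920
M5
G0 X0.000 Y0.000

viewBox `0 0 88.937 195.132` with mm width/height → 1 unit = 1 mm. Flip: y_m = 195.132 − y_svg.

**Shape 1** — `<circle>` circle, stroke `#0000ff` → cut (S729, F684). Machine vertices: (84.326,48.709) → (76.125,68.509) → (56.325,76.710) → (36.525,68.509) → (28.324,48.709) → (36.525,28.909) → (56.325,20.708) → (76.125,28.909) → (84.326,48.709). Closed: final G1 returns to the first vertex.

**Shape 2** — `<path>` line segment, stroke `#0000ff` → cut (S729, F684). Machine vertices: (22.870,183.665) → (26.330,5.161). Open path.

**Shape 3** — `<path>` quadratic bezier, stroke `#0000ff` → cut (S729, F684). Control points (SVG): P0=(17.548,132.558), P1=(71.846,86.914), P2=(71.153,16.141); sampled at t=k/4. Machine vertices: (17.548,62.574) → (41.260,86.967) → (58.098,114.500) → (68.063,145.175) → (71.153,178.991). Open path.

**Shape 4** — `<polygon>` rectangle, stroke `#0000ff` → cut (S729, F684). Machine vertices: (16.412,106.920) → (39.656,106.920) → (39.656,62.641) → (16.412,62.641) → (16.412,106.920). Closed: final G1 returns to the first vertex.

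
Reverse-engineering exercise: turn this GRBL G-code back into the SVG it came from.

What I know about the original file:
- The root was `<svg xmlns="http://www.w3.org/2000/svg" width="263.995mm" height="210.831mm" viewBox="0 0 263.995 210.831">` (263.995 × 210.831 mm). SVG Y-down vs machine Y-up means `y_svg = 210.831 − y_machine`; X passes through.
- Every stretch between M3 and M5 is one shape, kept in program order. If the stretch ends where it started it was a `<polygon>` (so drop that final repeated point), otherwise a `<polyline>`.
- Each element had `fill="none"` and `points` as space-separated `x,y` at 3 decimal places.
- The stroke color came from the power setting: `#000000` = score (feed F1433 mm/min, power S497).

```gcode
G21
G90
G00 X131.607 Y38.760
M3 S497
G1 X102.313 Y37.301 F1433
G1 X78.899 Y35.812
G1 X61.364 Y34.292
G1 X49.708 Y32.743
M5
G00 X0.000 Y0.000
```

Each laser-on run becomes one SVG element. Flip Y back into SVG space with y_svg = 210.831 − y_machine. Every run uses S497, so all elements get stroke `#000000` (score).

Run 1: The run is open, so emit a `<polyline>` with points (Y-flipped): 131.607,172.071 102.313,173.530 78.899,175.019 61.364,176.539 49.708,178.088.

<svg xmlns="http://www.w3.org/2000/svg" width="263.995mm" height="210.831mm" viewBox="0 0 263.995 210.831">
  <polyline points="131.607,172.071 102.313,173.530 78.899,175.019 61.364,176.539 49.708,178.088" fill="none" stroke="#000000"/>
</svg>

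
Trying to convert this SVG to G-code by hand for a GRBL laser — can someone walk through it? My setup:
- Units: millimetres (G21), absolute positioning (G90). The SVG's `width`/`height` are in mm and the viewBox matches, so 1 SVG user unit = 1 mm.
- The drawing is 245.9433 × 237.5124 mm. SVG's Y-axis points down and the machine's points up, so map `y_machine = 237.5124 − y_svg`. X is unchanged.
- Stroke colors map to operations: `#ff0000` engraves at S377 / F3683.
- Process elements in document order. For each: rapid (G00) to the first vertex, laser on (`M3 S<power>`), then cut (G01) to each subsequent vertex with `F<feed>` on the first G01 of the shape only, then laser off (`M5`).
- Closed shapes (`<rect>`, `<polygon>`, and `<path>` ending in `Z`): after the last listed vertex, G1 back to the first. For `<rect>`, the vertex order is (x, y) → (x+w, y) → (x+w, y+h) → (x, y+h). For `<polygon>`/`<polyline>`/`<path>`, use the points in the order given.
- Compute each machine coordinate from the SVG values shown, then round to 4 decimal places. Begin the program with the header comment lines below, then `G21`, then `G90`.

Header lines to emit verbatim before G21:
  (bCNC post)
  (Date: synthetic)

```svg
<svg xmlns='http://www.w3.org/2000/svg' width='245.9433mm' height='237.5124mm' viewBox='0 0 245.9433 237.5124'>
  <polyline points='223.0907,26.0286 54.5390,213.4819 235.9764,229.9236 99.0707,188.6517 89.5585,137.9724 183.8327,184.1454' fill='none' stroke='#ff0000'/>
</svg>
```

viewBox `0 0 245.9433 237.5124` with mm width/height → 1 unit = 1 mm. Flip: y_m = 237.5124 − y_svg.

**Shape 1** — `<polyline>` open polyline, stroke `#ff0000` → engrave (S377, F3683). Machine vertices: (223.0907,211.4838) → (54.5390,24.0305) → (235.9764,7.5888) → (99.0707,48.8607) → (89.5585,99.5400) → (183.8327,53.3670). Open path.

(bCNC post)
(Date: synthetic)
G21
G90
G00 X223.0907 Y211.4838
M3 S377
G01 X54.5390 Y24.0305 F3683
G01 X235.9764 Y7.5888
G01 X99.0707 Y48.8607
G01 X89.5585 Y99.5400
G01 X183.8327 Y53.3670
M5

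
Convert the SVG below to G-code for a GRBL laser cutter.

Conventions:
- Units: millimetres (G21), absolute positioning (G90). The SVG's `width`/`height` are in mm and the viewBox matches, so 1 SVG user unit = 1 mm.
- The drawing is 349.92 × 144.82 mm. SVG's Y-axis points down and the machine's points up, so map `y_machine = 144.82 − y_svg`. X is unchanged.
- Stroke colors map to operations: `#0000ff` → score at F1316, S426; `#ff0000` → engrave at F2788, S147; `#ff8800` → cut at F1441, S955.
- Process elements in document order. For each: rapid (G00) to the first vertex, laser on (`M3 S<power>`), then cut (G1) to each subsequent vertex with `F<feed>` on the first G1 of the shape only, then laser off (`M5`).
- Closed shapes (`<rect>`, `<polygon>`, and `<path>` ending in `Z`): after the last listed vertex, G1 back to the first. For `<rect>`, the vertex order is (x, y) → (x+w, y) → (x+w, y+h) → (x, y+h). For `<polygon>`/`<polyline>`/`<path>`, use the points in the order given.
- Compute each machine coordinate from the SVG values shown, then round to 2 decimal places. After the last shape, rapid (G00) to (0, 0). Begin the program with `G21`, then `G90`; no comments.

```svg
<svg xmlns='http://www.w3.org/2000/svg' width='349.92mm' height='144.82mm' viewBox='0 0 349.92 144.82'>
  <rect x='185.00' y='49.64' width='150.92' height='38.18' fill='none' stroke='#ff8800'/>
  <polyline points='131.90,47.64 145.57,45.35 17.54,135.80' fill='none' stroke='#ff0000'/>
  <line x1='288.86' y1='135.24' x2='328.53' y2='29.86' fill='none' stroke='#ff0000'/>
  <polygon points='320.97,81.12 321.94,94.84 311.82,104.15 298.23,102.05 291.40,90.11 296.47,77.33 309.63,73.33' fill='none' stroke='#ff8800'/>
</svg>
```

Since the viewBox matches the mm dimensions, user units are millimetres directly. The only transform is the Y-flip y_m = 144.82 − y_svg.

Shape 1 is a rectangle drawn with `<rect>`. Its stroke #ff8800 means cut at S955, F1441. After flipping Y the toolpath is (185.00,95.18) → (335.92,95.18) → (335.92,57.00) → (185.00,57.00) → (185.00,95.18), returning to the start.

Shape 2 is a open polyline drawn with `<polyline>`. Its stroke #ff0000 means engrave at S147, F2788. After flipping Y the toolpath is (131.90,97.18) → (145.57,99.47) → (17.54,9.02).

Shape 3 is a line segment drawn with `<line>`. Its stroke #ff0000 means engrave at S147, F2788. After flipping Y the toolpath is (288.86,9.58) → (328.53,114.96).

Shape 4 is a regular polygon drawn with `<polygon>`. Its stroke #ff8800 means cut at S955, F1441. After flipping Y the toolpath is (320.97,63.70) → (321.94,49.98) → (311.82,40.67) → (298.23,42.77) → (291.40,54.71) → (296.47,67.49) → (309.63,71.49) → (320.97,63.70), returning to the start.

G21
G90
G00 X185.00 Y95.18
M3 S955
G1 X335.92 Y95.18 F1441
G1 X335.92 Y57.00
G1 X185.00 Y57.00
G1 X185.00 Y95.18
M5
G00 X131.90 Y97.18
M3 S147
G1 X145.57 Y99.47 F2788
G1 X17.54 Y9.02
M5
G00 X288.86 Y9.58
M3 S147
G1 X328.53 Y114.96 F2788
M5
G00 X320.97 Y63.70
M3 S955
G1 X321.94 Y49.98 F1441
G1 X311.82 Y40.67
G1 X298.23 Y42.77
G1 X291.40 Y54.71
G1 X296.47 Y67.49
G1 X309.63 Y71.49
G1 X320.97 Y63.70
M5
G00 X0.00 Y0.00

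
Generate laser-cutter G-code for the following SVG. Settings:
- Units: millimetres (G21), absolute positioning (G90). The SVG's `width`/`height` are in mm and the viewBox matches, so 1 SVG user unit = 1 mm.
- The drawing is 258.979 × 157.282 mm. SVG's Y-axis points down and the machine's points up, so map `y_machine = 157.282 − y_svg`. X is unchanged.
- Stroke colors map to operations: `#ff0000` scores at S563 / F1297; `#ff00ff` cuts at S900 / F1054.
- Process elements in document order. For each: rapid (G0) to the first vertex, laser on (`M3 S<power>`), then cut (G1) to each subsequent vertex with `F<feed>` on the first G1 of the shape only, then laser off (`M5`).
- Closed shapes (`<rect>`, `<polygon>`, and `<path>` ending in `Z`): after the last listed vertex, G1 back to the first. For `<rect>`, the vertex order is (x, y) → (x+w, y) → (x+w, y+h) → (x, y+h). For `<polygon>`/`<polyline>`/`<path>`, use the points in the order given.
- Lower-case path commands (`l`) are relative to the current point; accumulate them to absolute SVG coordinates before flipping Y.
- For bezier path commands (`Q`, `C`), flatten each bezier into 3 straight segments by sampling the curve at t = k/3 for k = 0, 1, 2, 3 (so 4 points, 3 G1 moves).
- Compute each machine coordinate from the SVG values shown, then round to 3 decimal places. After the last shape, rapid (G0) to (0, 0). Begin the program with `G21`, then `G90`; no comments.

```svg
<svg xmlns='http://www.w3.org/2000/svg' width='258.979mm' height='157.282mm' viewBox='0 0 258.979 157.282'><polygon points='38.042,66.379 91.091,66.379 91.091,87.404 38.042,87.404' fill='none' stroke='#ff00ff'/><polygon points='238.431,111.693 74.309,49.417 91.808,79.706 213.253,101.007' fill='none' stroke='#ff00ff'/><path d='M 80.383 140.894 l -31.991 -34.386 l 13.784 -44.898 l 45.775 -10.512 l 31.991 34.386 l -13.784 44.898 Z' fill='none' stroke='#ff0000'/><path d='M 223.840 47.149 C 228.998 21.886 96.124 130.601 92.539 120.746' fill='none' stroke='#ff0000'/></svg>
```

G21
G90
G0 X38.042 Y90.903
M3 S900
G1 X91.091 Y90.903 F1054
G1 X91.091 Y69.878
G1 X38.042 Y69.878
G1 X38.042 Y90.903
M5
G0 X238.431 Y45.589
M3 S900
G1 X74.309 Y107.865 F1054
G1 X91.808 Y77.576
G1 X213.253 Y56.275
G1 X238.431 Y45.589
M5
G0 X80.383 Y16.388
M3 S563
G1 X48.392 Y50.774 F1297
G1 X62.176 Y95.672
G1 X107.951 Y106.184
G1 X139.942 Y71.798
G1 X126.158 Y26.900
G1 X80.383 Y16.388
M5
G0 X223.840 Y110.133
M3 S563
G1 X192.888 Y100.090 F1297
G1 X129.320 Y56.851
G1 X92.539 Y36.536
M5
G0 X0.000 Y0.000

1 u = 1 mm; y_m = 157.282 − y.

[1] `<polygon>` rectangle, #ff00ff→cut S900 F1054: (38.042,90.903) → (91.091,90.903) → (91.091,69.878) → (38.042,69.878) → (38.042,90.903) (closed)

[2] `<polygon>` closed polygon, #ff00ff→cut S900 F1054: (238.431,45.589) → (74.309,107.865) → (91.808,77.576) → (213.253,56.275) → (238.431,45.589) (closed)

[3] `<path>` regular polygon, #ff0000→score S563 F1297: (80.383,16.388) → (48.392,50.774) → (62.176,95.672) → (107.951,106.184) → (139.942,71.798) → (126.158,26.900) → (80.383,16.388) (closed)

[4] `<path>` cubic bezier, #ff0000→score S563 F1297: (223.840,110.133) → (192.888,100.090) → (129.320,56.851) → (92.539,36.536)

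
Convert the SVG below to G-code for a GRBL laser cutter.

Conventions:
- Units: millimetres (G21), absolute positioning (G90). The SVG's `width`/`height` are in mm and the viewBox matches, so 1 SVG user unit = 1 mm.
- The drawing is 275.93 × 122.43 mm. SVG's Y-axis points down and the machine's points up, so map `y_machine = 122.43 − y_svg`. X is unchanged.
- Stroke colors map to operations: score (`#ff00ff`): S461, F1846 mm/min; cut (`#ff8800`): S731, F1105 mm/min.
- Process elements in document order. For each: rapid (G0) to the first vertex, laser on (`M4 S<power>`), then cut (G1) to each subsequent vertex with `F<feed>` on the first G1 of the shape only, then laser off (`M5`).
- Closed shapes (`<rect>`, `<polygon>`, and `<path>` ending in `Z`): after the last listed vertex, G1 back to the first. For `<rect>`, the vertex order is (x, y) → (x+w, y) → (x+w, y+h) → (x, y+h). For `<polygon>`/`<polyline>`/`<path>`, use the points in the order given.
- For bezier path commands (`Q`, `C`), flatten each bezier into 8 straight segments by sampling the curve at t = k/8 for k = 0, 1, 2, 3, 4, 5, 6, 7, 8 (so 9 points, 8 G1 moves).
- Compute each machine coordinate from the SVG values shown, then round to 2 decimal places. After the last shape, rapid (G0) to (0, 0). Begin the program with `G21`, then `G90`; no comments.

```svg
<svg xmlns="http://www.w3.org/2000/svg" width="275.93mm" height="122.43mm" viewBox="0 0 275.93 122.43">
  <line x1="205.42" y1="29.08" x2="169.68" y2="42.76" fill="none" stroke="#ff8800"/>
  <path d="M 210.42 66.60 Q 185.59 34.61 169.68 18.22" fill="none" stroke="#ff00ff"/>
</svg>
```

Since the viewBox matches the mm dimensions, user units are millimetres directly. The only transform is the Y-flip y_m = 122.43 − y_svg.

Shape 1 is a line segment drawn with `<line>`. Its stroke #ff8800 means cut at S731, F1105. After flipping Y the toolpath is (205.42,93.35) → (169.68,79.67).

Shape 2 is a quadratic bezier drawn with `<path>`. Its stroke #ff00ff means score at S461, F1846. After flipping Y the toolpath is (210.42,55.83) → (204.35,63.58) → (198.56,70.85) → (193.05,77.63) → (187.82,83.92) → (182.87,89.72) → (178.19,95.04) → (173.80,99.87) → (169.68,104.21).

G21
G90
G0 X205.42 Y93.35
M4 S731
G1 X169.68 Y79.67 F1105
M5
G0 X210.42 Y55.83
M4 S461
G1 X204.35 Y63.58 F1846
G1 X198.56 Y70.85
G1 X193.05 Y77.63
G1 X187.82 Y83.92
G1 X182.87 Y89.72
G1 X178.19 Y95.04
G1 X173.80 Y99.87
G1 X169.68 Y104.21
M5
G0 X0.00 Y0.00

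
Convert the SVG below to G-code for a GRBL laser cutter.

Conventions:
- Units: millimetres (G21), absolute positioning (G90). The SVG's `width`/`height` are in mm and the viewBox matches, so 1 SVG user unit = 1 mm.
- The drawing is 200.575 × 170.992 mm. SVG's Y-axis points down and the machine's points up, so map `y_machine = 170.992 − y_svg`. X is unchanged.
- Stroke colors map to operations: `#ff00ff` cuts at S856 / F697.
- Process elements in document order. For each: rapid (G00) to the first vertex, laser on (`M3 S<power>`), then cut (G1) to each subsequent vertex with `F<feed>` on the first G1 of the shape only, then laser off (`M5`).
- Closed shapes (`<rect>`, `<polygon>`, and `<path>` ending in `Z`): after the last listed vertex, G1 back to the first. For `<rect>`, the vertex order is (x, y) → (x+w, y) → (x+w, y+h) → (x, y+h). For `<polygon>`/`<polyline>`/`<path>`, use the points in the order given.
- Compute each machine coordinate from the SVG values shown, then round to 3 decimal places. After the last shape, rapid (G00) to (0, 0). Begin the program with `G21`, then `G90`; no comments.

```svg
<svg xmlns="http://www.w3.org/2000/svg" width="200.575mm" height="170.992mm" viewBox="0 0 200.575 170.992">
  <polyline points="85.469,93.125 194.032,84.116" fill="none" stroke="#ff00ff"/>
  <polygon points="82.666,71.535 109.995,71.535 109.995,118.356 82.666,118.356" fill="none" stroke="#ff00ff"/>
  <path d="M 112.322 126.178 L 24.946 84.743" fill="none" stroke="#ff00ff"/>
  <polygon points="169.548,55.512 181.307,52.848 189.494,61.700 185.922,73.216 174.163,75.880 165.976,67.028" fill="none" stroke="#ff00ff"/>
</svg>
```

G21
G90
G00 X85.469 Y77.867
M3 S856
G1 X194.032 Y86.876 F697
M5
G00 X82.666 Y99.457
M3 S856
G1 X109.995 Y99.457 F697
G1 X109.995 Y52.636
G1 X82.666 Y52.636
G1 X82.666 Y99.457
M5
G00 X112.322 Y44.814
M3 S856
G1 X24.946 Y86.249 F697
M5
G00 X169.548 Y115.480
M3 S856
G1 X181.307 Y118.144 F697
G1 X189.494 Y109.292
G1 X185.922 Y97.776
G1 X174.163 Y95.112
G1 X165.976 Y103.964
G1 X169.548 Y115.480
M5
G00 X0.000 Y0.000

viewBox `0 0 200.575 170.992` with mm width/height → 1 unit = 1 mm. Flip: y_m = 170.992 − y_svg.

**Shape 1** — `<polyline>` line segment, stroke `#ff00ff` → cut (S856, F697). Machine vertices: (85.469,77.867) → (194.032,86.876). Open path.

**Shape 2** — `<polygon>` rectangle, stroke `#ff00ff` → cut (S856, F697). Machine vertices: (82.666,99.457) → (109.995,99.457) → (109.995,52.636) → (82.666,52.636) → (82.666,99.457). Closed: final G1 returns to the first vertex.

**Shape 3** — `<path>` line segment, stroke `#ff00ff` → cut (S856, F697). Machine vertices: (112.322,44.814) → (24.946,86.249). Open path.

**Shape 4** — `<polygon>` regular polygon, stroke `#ff00ff` → cut (S856, F697). Machine vertices: (169.548,115.480) → (181.307,118.144) → (189.494,109.292) → (185.922,97.776) → (174.163,95.112) → (165.976,103.964) → (169.548,115.480). Closed: final G1 returns to the first vertex.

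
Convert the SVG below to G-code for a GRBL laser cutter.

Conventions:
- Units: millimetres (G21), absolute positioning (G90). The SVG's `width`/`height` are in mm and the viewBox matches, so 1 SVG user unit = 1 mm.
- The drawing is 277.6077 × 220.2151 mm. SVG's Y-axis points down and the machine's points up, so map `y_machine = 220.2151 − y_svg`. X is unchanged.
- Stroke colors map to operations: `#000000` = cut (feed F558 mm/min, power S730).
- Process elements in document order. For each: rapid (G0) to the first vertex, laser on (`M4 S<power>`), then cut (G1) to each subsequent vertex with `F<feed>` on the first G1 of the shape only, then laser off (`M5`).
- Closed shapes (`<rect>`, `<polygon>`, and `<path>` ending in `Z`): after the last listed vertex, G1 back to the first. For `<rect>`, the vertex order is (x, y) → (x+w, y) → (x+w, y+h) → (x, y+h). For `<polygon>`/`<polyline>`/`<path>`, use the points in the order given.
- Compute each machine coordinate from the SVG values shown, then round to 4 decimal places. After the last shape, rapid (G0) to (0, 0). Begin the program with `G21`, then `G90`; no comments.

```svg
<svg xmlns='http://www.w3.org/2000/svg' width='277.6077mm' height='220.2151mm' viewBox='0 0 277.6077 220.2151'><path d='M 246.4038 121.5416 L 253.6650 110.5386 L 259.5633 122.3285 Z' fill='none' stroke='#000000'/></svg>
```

1 u = 1 mm; y_m = 220.2151 − y.

[1] `<path>` regular polygon, #000000→cut S730 F558: (246.4038,98.6735) → (253.6650,109.6765) → (259.5633,97.8866) → (246.4038,98.6735) (closed)

G21
G90
G0 X246.4038 Y98.6735
M4 S730
G1 X253.6650 Y109.6765 F558
G1 X259.5633 Y97.8866
G1 X246.4038 Y98.6735
M5
G0 X0.0000 Y0.0000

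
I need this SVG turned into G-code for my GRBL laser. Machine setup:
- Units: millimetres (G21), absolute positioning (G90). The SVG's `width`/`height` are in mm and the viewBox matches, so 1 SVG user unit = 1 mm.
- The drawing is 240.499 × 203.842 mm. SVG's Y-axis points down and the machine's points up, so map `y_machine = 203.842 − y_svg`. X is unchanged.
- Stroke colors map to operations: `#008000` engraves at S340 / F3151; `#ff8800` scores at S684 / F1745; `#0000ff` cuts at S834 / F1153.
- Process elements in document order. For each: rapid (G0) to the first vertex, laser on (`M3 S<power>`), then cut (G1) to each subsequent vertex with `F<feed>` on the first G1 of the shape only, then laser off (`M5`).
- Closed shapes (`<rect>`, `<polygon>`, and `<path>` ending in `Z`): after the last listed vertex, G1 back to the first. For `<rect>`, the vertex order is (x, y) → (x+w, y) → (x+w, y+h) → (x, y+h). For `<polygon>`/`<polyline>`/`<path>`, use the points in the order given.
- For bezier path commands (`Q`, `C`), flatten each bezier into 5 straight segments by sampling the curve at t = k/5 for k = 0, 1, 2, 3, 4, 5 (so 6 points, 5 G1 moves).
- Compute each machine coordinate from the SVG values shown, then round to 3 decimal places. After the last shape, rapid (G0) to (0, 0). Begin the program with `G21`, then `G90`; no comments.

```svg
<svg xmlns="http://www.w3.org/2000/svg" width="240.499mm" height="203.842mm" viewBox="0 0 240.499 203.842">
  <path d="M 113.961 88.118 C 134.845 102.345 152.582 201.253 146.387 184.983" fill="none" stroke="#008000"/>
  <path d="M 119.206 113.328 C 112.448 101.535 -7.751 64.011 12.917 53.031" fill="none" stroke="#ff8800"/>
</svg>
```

G21
G90
G0 X113.961 Y115.724
M3 S340
G1 X125.947 Y98.625 F3151
G1 X136.181 Y70.796
G1 X143.664 Y41.829
G1 X147.398 Y21.319
G1 X146.387 Y18.859
M5
G0 X119.206 Y90.514
M3 S684
G1 X103.573 Y100.259 F1745
G1 X72.920 Y113.671
G1 X39.456 Y128.239
G1 X15.386 Y141.456
G1 X12.917 Y150.811
M5
G0 X0.000 Y0.000

Since the viewBox matches the mm dimensions, user units are millimetres directly. The only transform is the Y-flip y_m = 203.842 − y_svg.

Shape 1 is a cubic bezier drawn with `<path>`. Its stroke #008000 means engrave at S340, F3151. After flipping Y the toolpath is (113.961,115.724) → (125.947,98.625) → (136.181,70.796) → (143.664,41.829) → (147.398,21.319) → (146.387,18.859).

Shape 2 is a cubic bezier drawn with `<path>`. Its stroke #ff8800 means score at S684, F1745. After flipping Y the toolpath is (119.206,90.514) → (103.573,100.259) → (72.920,113.671) → (39.456,128.239) → (15.386,141.456) → (12.917,150.811).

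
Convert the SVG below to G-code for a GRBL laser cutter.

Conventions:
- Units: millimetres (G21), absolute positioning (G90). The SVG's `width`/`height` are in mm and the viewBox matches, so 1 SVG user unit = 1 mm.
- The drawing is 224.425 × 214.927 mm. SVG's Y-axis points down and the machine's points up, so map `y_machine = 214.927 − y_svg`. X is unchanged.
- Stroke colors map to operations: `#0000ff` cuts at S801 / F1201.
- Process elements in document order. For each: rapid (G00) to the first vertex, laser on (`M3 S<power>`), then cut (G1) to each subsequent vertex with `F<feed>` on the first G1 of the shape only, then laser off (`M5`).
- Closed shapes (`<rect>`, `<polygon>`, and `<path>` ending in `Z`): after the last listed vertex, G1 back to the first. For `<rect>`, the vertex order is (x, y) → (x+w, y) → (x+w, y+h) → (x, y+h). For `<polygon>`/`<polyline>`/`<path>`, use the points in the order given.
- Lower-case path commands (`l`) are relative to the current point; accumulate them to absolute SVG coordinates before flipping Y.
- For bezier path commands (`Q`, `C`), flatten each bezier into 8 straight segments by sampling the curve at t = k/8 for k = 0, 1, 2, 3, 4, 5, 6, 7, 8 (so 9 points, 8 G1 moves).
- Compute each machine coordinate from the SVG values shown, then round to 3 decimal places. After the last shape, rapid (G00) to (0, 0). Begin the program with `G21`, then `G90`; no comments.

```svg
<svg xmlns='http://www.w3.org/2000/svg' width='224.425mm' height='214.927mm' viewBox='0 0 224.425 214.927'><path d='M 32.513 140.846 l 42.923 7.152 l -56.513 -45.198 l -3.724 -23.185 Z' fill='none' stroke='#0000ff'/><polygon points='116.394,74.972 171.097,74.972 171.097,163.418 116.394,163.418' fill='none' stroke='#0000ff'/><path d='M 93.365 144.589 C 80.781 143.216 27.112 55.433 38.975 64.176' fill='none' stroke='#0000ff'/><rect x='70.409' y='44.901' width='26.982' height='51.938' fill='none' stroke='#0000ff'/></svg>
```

G21
G90
G00 X32.513 Y74.081
M3 S801
G1 X75.436 Y66.929 F1201
G1 X18.923 Y112.127
G1 X15.199 Y135.312
G1 X32.513 Y74.081
M5
G00 X116.394 Y139.955
M3 S801
G1 X171.097 Y139.955 F1201
G1 X171.097 Y51.509
G1 X116.394 Y51.509
G1 X116.394 Y139.955
M5
G00 X93.365 Y70.338
M3 S801
G1 X86.928 Y74.546 F1201
G1 X77.889 Y84.711
G1 X67.498 Y98.690
G1 X57.002 Y114.338
G1 X47.653 Y129.512
G1 X40.699 Y142.068
G1 X37.390 Y149.862
G1 X38.975 Y150.751
M5
G00 X70.409 Y170.026
M3 S801
G1 X97.391 Y170.026 F1201
G1 X97.391 Y118.088
G1 X70.409 Y118.088
G1 X70.409 Y170.026
M5
G00 X0.000 Y0.000

Since the viewBox matches the mm dimensions, user units are millimetres directly. The only transform is the Y-flip y_m = 214.927 − y_svg.

Shape 1 is a closed polygon drawn with `<path>`. Its stroke #0000ff means cut at S801, F1201. After flipping Y the toolpath is (32.513,74.081) → (75.436,66.929) → (18.923,112.127) → (15.199,135.312) → (32.513,74.081), returning to the start.

Shape 2 is a rectangle drawn with `<polygon>`. Its stroke #0000ff means cut at S801, F1201. After flipping Y the toolpath is (116.394,139.955) → (171.097,139.955) → (171.097,51.509) → (116.394,51.509) → (116.394,139.955), returning to the start.

Shape 3 is a cubic bezier drawn with `<path>`. Its stroke #0000ff means cut at S801, F1201. After flipping Y the toolpath is (93.365,70.338) → (86.928,74.546) → (77.889,84.711) → (67.498,98.690) → (57.002,114.338) → (47.653,129.512) → (40.699,142.068) → (37.390,149.862) → (38.975,150.751).

Shape 4 is a rectangle drawn with `<rect>`. Its stroke #0000ff means cut at S801, F1201. After flipping Y the toolpath is (70.409,170.026) → (97.391,170.026) → (97.391,118.088) → (70.409,118.088) → (70.409,170.026), returning to the start.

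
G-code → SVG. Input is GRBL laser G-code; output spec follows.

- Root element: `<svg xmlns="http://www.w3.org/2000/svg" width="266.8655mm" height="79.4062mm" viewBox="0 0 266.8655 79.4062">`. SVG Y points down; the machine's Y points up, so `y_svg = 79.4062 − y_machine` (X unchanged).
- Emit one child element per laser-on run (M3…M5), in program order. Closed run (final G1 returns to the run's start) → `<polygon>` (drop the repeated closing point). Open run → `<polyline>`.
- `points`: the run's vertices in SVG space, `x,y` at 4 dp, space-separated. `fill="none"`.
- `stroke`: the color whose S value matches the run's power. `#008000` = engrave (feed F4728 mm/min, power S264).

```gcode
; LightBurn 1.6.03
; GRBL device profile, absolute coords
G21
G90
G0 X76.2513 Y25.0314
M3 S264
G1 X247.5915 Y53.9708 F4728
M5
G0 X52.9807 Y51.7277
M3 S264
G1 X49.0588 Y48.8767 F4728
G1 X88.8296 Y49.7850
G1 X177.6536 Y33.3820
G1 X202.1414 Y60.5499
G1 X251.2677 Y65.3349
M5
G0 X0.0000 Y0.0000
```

Each laser-on run becomes one SVG element. Flip Y back into SVG space with y_svg = 79.4062 − y_machine. Every run uses S264, so all elements get stroke `#008000` (engrave).

Run 1: The run is open, so emit a `<polyline>` with points (Y-flipped): 76.2513,54.3748 247.5915,25.4354.

Run 2: The run is open, so emit a `<polyline>` with points (Y-flipped): 52.9807,27.6785 49.0588,30.5295 88.8296,29.6212 177.6536,46.0242 202.1414,18.8563 251.2677,14.0713.

<svg xmlns="http://www.w3.org/2000/svg" width="266.8655mm" height="79.4062mm" viewBox="0 0 266.8655 79.4062">
  <polyline points="76.2513,54.3748 247.5915,25.4354" fill="none" stroke="#008000"/>
  <polyline points="52.9807,27.6785 49.0588,30.5295 88.8296,29.6212 177.6536,46.0242 202.1414,18.8563 251.2677,14.0713" fill="none" stroke="#008000"/>
</svg>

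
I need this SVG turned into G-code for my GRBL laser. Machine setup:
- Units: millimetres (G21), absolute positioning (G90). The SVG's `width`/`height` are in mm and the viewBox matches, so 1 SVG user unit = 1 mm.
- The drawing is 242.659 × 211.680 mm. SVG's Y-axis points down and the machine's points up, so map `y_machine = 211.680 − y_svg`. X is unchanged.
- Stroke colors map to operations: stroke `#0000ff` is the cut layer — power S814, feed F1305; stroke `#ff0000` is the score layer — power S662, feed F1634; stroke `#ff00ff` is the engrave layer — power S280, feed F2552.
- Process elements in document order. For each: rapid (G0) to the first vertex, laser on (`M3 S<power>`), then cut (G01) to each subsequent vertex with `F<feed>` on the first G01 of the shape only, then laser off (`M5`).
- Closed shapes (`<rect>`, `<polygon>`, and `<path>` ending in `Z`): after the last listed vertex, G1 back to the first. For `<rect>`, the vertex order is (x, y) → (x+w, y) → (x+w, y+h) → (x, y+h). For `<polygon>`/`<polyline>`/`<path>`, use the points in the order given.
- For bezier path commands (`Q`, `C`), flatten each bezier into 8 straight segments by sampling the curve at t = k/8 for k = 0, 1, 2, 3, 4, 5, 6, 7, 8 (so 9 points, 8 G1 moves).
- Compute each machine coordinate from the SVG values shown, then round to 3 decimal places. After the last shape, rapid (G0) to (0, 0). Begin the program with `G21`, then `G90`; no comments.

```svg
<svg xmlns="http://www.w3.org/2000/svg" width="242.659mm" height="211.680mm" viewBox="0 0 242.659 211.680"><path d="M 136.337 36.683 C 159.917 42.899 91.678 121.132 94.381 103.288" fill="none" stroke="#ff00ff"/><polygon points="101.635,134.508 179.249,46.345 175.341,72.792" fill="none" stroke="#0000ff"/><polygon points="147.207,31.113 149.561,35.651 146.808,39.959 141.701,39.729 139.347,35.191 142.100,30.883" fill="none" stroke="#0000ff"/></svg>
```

G21
G90
G0 X136.337 Y174.997
M3 S280
G01 X141.193 Y169.619 F2552
G01 X139.349 Y159.458
G01 X132.711 Y146.486
G01 X123.188 Y132.672
G01 X112.686 Y119.986
G01 X103.112 Y110.397
G01 X96.375 Y105.876
G01 X94.381 Y108.392
M5
G0 X101.635 Y77.172
M3 S814
G01 X179.249 Y165.335 F1305
G01 X175.341 Y138.888
G01 X101.635 Y77.172
M5
G0 X147.207 Y180.567
M3 S814
G01 X149.561 Y176.029 F1305
G01 X146.808 Y171.721
G01 X141.701 Y171.951
G01 X139.347 Y176.489
G01 X142.100 Y180.797
G01 X147.207 Y180.567
M5
G0 X0.000 Y0.000

1 u = 1 mm; y_m = 211.680 − y.

[1] `<path>` cubic bezier, #ff00ff→engrave S280 F2552: (136.337,174.997) → (141.193,169.619) → (139.349,159.458) → (132.711,146.486) → (123.188,132.672) → (112.686,119.986) → (103.112,110.397) → (96.375,105.876) → (94.381,108.392)

[2] `<polygon>` closed polygon, #0000ff→cut S814 F1305: (101.635,77.172) → (179.249,165.335) → (175.341,138.888) → (101.635,77.172) (closed)

[3] `<polygon>` regular polygon, #0000ff→cut S814 F1305: (147.207,180.567) → (149.561,176.029) → (146.808,171.721) → (141.701,171.951) → (139.347,176.489) → (142.100,180.797) → (147.207,180.567) (closed)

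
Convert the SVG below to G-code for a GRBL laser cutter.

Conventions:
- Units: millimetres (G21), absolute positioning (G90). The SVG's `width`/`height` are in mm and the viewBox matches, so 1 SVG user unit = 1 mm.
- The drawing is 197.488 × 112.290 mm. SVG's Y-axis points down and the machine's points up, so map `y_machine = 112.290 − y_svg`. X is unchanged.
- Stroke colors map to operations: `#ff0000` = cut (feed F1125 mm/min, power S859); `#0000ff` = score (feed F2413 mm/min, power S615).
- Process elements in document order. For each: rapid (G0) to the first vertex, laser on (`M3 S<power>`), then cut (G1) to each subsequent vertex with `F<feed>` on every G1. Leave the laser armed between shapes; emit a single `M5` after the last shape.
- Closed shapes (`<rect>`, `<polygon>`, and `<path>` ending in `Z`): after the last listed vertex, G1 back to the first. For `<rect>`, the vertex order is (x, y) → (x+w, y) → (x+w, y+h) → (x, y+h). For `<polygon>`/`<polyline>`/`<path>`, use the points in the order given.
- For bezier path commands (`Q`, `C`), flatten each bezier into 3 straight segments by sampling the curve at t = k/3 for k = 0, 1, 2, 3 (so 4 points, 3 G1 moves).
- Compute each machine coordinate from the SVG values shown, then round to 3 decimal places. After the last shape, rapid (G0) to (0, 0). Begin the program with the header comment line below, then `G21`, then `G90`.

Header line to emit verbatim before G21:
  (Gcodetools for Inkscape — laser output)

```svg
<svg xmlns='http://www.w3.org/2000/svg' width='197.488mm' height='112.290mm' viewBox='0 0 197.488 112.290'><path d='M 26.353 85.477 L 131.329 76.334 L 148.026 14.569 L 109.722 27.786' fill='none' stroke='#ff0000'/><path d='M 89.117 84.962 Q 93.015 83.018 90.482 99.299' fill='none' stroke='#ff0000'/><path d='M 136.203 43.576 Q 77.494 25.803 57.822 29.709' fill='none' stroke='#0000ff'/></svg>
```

(Gcodetools for Inkscape — laser output)
G21
G90
G0 X26.353 Y26.813
M3 S859
G1 X131.329 Y35.956 F1125
G1 X148.026 Y97.721 F1125
G1 X109.722 Y84.504 F1125
G0 X89.117 Y27.328
M3 S859
G1 X91.001 Y26.599 F1125
G1 X91.456 Y21.820 F1125
G1 X90.482 Y12.991 F1125
G0 X136.203 Y68.714
M3 S615
G1 X101.401 Y78.154 F2413
G1 X75.274 Y82.776 F2413
G1 X57.822 Y82.581 F2413
M5
G0 X0.000 Y0.000

1 u = 1 mm; y_m = 112.290 − y.

[1] `<path>` open polyline, #ff0000→cut S859 F1125: (26.353,26.813) → (131.329,35.956) → (148.026,97.721) → (109.722,84.504)

[2] `<path>` quadratic bezier, #ff0000→cut S859 F1125: (89.117,27.328) → (91.001,26.599) → (91.456,21.820) → (90.482,12.991)

[3] `<path>` quadratic bezier, #0000ff→score S615 F2413: (136.203,68.714) → (101.401,78.154) → (75.274,82.776) → (57.822,82.581)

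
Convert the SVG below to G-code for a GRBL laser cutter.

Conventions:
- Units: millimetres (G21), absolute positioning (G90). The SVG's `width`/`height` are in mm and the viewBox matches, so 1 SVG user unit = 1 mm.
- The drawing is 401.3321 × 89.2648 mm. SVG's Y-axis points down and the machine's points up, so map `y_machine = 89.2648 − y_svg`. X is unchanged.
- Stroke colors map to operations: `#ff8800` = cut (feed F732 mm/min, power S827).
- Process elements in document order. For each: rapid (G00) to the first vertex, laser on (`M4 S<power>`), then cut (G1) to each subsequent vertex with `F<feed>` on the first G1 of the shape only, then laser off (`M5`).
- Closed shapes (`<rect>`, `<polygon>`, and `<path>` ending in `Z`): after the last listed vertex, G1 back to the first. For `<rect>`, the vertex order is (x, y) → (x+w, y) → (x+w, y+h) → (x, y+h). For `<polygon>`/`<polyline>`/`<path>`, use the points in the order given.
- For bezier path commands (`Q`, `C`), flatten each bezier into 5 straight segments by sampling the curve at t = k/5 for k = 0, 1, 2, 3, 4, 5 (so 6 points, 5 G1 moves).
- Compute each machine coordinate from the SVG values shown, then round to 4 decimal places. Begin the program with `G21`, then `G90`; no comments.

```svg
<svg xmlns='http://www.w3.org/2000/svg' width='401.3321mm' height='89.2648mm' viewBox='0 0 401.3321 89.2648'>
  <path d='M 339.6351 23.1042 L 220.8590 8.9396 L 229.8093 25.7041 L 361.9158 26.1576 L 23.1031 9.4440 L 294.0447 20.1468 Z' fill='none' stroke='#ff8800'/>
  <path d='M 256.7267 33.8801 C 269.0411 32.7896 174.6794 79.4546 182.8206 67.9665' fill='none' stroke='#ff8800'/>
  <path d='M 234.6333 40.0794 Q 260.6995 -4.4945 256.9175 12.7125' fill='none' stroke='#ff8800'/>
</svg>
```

1 u = 1 mm; y_m = 89.2648 − y.

[1] `<path>` closed polygon, #ff8800→cut S827 F732: (339.6351,66.1606) → (220.8590,80.3252) → (229.8093,63.5607) → (361.9158,63.1072) → (23.1031,79.8208) → (294.0447,69.1180) → (339.6351,66.1606) (closed)

[2] `<path>` cubic bezier, #ff8800→cut S827 F732: (256.7267,55.3847) → (252.9876,51.1556) → (233.6869,40.5488) → (208.8651,28.6479) → (188.5628,20.5365) → (182.8206,21.2983)

[3] `<path>` quadratic bezier, #ff8800→cut S827 F732: (234.6333,49.1854) → (243.8659,64.5437) → (250.7105,74.9596) → (255.1674,80.4330) → (257.2364,80.9639) → (256.9175,76.5523)

G21
G90
G00 X339.6351 Y66.1606
M4 S827
G1 X220.8590 Y80.3252 F732
G1 X229.8093 Y63.5607
G1 X361.9158 Y63.1072
G1 X23.1031 Y79.8208
G1 X294.0447 Y69.1180
G1 X339.6351 Y66.1606
M5
G00 X256.7267 Y55.3847
M4 S827
G1 X252.9876 Y51.1556 F732
G1 X233.6869 Y40.5488
G1 X208.8651 Y28.6479
G1 X188.5628 Y20.5365
G1 X182.8206 Y21.2983
M5
G00 X234.6333 Y49.1854
M4 S827
G1 X243.8659 Y64.5437 F732
G1 X250.7105 Y74.9596
G1 X255.1674 Y80.4330
G1 X257.2364 Y80.9639
G1 X256.9175 Y76.5523
M5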